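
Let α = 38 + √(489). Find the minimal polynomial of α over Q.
m_α(x) = x^2 - 76x + 955

From α - 38 = √(489), squaring gives (α - 38)^2 = 489, i.e. α^2 - 76α + 1444 = 489, so α^2 - 76α + 955 = 0. The discriminant of x^2 - 76x + 955 is (-76)^2 - 4·(955) = 5776 - 3820 = 1956, and 4·(489) is not a perfect square in Q since 489 is squarefree and ≠ 1. Hence x^2 - 76x + 955 is irreducible over Q and is the minimal polynomial of α.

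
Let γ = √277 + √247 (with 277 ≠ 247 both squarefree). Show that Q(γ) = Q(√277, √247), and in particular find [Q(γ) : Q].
[Q(γ) : Q] = 4 (equivalently, Q(γ) = Q(√277, √247))

Obviously Q(γ) ⊆ Q(√277, √247), and [Q(√277, √247):Q] = 4 (since 277, 247 are distinct squarefree integers > 1 with 68419 not a perfect square). To show equality we compute the minimal polynomial of γ. From γ = √277 + √247: γ^2 = 277 + 2√(68419) + 247 = 524 + 2√(68419), so γ^2 - 524 = 2√(68419); squaring, (γ^2 - 524)^2 = 4·68419, i.e. γ^4 - 1048γ^2 + 274576 - 273676 = 0, i.e. γ^4 - 1048γ^2 + 900 = 0. So γ is a root of x^4 - 1048x^2 + 900. This polynomial is irreducible over Q: it has no rational root (each ±√277 ± √247 is irrational), and any factorization into two quadratics over Q would force √(68419) ∈ Q (pairing opposite roots) or √277, √247 ∈ Q (other pairings), all impossible. Hence [Q(γ):Q] = 4 = [Q(√277, √247):Q], so Q(γ) = Q(√277, √247).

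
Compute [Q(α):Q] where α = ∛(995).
[Q(α):Q] = 3

The minimal polynomial of α is x^3 - 995, irreducible over Q since 995 is not a perfect cube (so x^3 - 995 has no rational root). Hence [Q(α):Q] = deg(m_α) = 3.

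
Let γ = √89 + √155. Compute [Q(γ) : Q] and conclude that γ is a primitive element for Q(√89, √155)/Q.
[Q(γ) : Q] = 4 (equivalently, Q(γ) = Q(√89, √155))

Obviously Q(γ) ⊆ Q(√89, √155), and [Q(√89, √155):Q] = 4 (since 89, 155 are distinct squarefree integers > 1 with 13795 not a perfect square). To show equality we compute the minimal polynomial of γ. From γ = √89 + √155: γ^2 = 89 + 2√(13795) + 155 = 244 + 2√(13795), so γ^2 - 244 = 2√(13795); squaring, (γ^2 - 244)^2 = 4·13795, i.e. γ^4 - 488γ^2 + 59536 - 55180 = 0, i.e. γ^4 - 488γ^2 + 4356 = 0. So γ is a root of x^4 - 488x^2 + 4356. This polynomial is irreducible over Q: it has no rational root (each ±√89 ± √155 is irrational), and any factorization into two quadratics over Q would force √(13795) ∈ Q (pairing opposite roots) or √89, √155 ∈ Q (other pairings), all impossible. Hence [Q(γ):Q] = 4 = [Q(√89, √155):Q], so Q(γ) = Q(√89, √155).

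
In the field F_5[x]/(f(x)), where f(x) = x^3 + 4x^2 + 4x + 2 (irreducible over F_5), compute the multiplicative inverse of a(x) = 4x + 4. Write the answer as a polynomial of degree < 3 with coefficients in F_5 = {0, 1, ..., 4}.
a(x)^(-1) ≡ x^2 + 3x + 1 (mod f(x))

Since f is irreducible over F_5, F_5[x]/(f) is a field and a(x) ≠ 0 has an inverse. Apply the extended Euclidean algorithm to f(x) and a(x) in F_5[x]: f(x) = (4x^2 + 2x + 4)·a(x) + (1). The last nonzero remainder is the constant 1 = gcd(f, a) in F_5. Back-substituting through the division chain expresses 1 = s(x)·a(x) + t(x)·f(x) with s(x) ≡ x^2 + 3x + 1 (mod f), so a(x)^(-1) ≡ s(x) = x^2 + 3x + 1 (mod f). Check: (4x + 4)·(x^2 + 3x + 1) = 4x^3 + x^2 + x + 4 ≡ 1 (mod x^3 + 4x^2 + 4x + 2).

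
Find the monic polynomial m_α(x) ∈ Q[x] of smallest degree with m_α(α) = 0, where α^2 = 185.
m_α(x) = x^2 - 185

α satisfies α^2 - 185 = 0, so x^2 - 185 annihilates α. Since d = 185 is squarefree and ≠ 1, it is not a perfect square in Q, so x^2 - 185 has no rational root and is therefore irreducible over Q (a degree-2 polynomial over a field is irreducible iff it has no root). Hence m_α(x) = x^2 - 185.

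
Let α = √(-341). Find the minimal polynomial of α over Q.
m_α(x) = x^2 + 341

α satisfies α^2 + 341 = 0, so x^2 + 341 annihilates α. Since d = -341 is squarefree and ≠ 1, it is not a perfect square in Q, so x^2 + 341 has no rational root and is therefore irreducible over Q (a degree-2 polynomial over a field is irreducible iff it has no root). Hence m_α(x) = x^2 + 341.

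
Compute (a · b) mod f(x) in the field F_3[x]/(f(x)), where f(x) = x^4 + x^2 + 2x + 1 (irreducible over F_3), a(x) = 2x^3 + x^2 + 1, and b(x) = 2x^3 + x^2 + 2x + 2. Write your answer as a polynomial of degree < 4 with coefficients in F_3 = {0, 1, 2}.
a · b ≡ 2x^3 + 2x^2 + 2x + 1 (mod f(x))

Multiply in F_3[x]: a(x)·b(x) = (2x^3 + x^2 + 1)·(2x^3 + x^2 + 2x + 2) = x^6 + x^5 + 2x^4 + 2x^3 + 2x + 2. This has degree ≥ 4, so divide by f(x) over F_3: x^6 + x^5 + 2x^4 + 2x^3 + 2x + 2 = (x^2 + x + 1)·(x^4 + x^2 + 2x + 1) + (2x^3 + 2x^2 + 2x + 1). Hence a·b ≡ 2x^3 + 2x^2 + 2x + 1 (mod f). (F_3[x]/(f) is a field with 3^4 = 81 elements since f is irreducible of degree 4.)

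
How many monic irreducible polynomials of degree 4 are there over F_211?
There are 495518730 monic irreducible polynomials of degree 4 over F_211

Each element of F_{211^4} that lies in no proper subfield is a root of exactly one monic irreducible of degree 4 over F_211, and each such polynomial has 4 distinct roots in F_{211^4}. By Möbius inversion the count is N_211(4) = (1/4) Σ_{d|4} μ(4/d) · 211^d = (1/4)(μ(4)·211^1 + μ(2)·211^2 + μ(1)·211^4) = 1982074920/4 = 495518730.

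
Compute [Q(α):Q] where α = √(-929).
[Q(α):Q] = 2

[Q(α):Q] equals the degree of the minimal polynomial of α. Here α^2 = -929 and x^2 + 929 is irreducible (d = -929 is squarefree, ≠ 1, hence not a square), so deg(m_α) = 2. Thus [Q(α):Q] = 2.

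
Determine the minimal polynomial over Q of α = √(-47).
m_α(x) = x^2 + 47

α satisfies α^2 + 47 = 0, so x^2 + 47 annihilates α. Since d = -47 is squarefree and ≠ 1, it is not a perfect square in Q, so x^2 + 47 has no rational root and is therefore irreducible over Q (a degree-2 polynomial over a field is irreducible iff it has no root). Hence m_α(x) = x^2 + 47.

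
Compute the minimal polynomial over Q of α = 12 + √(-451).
m_α(x) = x^2 - 24x + 595

From α - 12 = √(-451), squaring gives (α - 12)^2 = -451, i.e. α^2 - 24α + 144 = -451, so α^2 - 24α + 595 = 0. The discriminant of x^2 - 24x + 595 is (-24)^2 - 4·(595) = 576 - 2380 = -1804, and 4·(-451) is not a perfect square in Q since -451 is squarefree and ≠ 1. Hence x^2 - 24x + 595 is irreducible over Q and is the minimal polynomial of α.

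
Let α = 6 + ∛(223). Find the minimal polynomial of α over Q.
m_α(x) = x^3 - 18x^2 + 108x - 439

Set β = α - 6 = ∛(223), so β^3 = 223. Then (α - 6)^3 - 223 = 0, i.e. α is a root of g(x) = (x - 6)^3 - 223 = x^3 - 18x^2 + 108x - 439. Since g(x) = h(x - 6) where h(x) = x^3 - 223, and h is irreducible over Q (because 223 is not a perfect cube, so h has no rational root, and a monic cubic with no rational root is irreducible), g is also irreducible (irreducibility is preserved under the substitution x → x - 6). Hence m_α(x) = x^3 - 18x^2 + 108x - 439.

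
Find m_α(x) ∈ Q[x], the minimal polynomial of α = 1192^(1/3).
m_α(x) = x^3 - 1192

α satisfies α^3 = 1192, so x^3 - 1192 annihilates α. By the rational root test, a rational root p/q (in lowest terms) of x^3 - 1192 would satisfy p^3 = 1192 q^3, forcing q = 1 and p^3 = 1192; but 1192 is not a perfect cube, contradiction. A monic cubic over Q with no rational root is irreducible (any nontrivial factorization would include a linear factor). Hence x^3 - 1192 is the minimal polynomial of α, and in particular [Q(α):Q] = 3.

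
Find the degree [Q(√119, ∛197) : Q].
[Q(√119, ∛197) : Q] = 6

Let L = Q(√119, ∛197). Since Q(√119) ⊂ L and [Q(√119):Q] = 2, the tower law gives 2 | [L:Q]. Likewise Q(∛197) ⊂ L with [Q(∛197):Q] = 3 (because 197 is not a perfect cube), so 3 | [L:Q]. As gcd(2,3) = 1, [L:Q] is divisible by 6. Conversely L is generated over Q by √119 and ∛197, so [L:Q] ≤ 2·3 = 6. Therefore [Q(√119, ∛197) : Q] = 6.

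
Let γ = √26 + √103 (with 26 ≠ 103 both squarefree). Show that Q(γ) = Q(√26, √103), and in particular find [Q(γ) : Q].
[Q(γ) : Q] = 4 (equivalently, Q(γ) = Q(√26, √103))

Obviously Q(γ) ⊆ Q(√26, √103), and [Q(√26, √103):Q] = 4 (since 26, 103 are distinct squarefree integers > 1 with 2678 not a perfect square). To show equality we compute the minimal polynomial of γ. From γ = √26 + √103: γ^2 = 26 + 2√(2678) + 103 = 129 + 2√(2678), so γ^2 - 129 = 2√(2678); squaring, (γ^2 - 129)^2 = 4·2678, i.e. γ^4 - 258γ^2 + 16641 - 10712 = 0, i.e. γ^4 - 258γ^2 + 5929 = 0. So γ is a root of x^4 - 258x^2 + 5929. This polynomial is irreducible over Q: it has no rational root (each ±√26 ± √103 is irrational), and any factorization into two quadratics over Q would force √(2678) ∈ Q (pairing opposite roots) or √26, √103 ∈ Q (other pairings), all impossible. Hence [Q(γ):Q] = 4 = [Q(√26, √103):Q], so Q(γ) = Q(√26, √103).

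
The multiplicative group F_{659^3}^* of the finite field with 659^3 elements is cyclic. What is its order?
|F_{659^3}^*| = 286191178

F_{659^3} has 659^3 = 286191179 elements; its multiplicative group consists of all nonzero elements, so |F_{659^3}^*| = 286191179 - 1 = 286191178. (It is cyclic since any finite subgroup of the multiplicative group of a field is cyclic.)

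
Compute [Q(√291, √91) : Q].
[Q(√291, √91) : Q] = 4

[Q(√291):Q] = 2 (min poly x^2 - 291, irreducible since 291 is squarefree > 1). For the top step, suppose √91 ∈ Q(√291), say √91 = c + d√291 with c, d ∈ Q. Squaring: 91 = c^2 + 291d^2 + 2cd√291. Since √291 ∉ Q this forces 2cd = 0. If d = 0 then √91 = c ∈ Q, contradicting 91 squarefree > 1. If c = 0 then 91 = 291d^2, so 291·91 = (291d)^2 is a perfect square in Q — but 291·91 = 26481 is not a perfect square (since 291 and 91 are distinct squarefree integers). Contradiction. Hence √91 ∉ Q(√291), so x^2 - 91 stays irreducible over Q(√291) and [Q(√291, √91) : Q(√291)] = 2. By the tower law, [Q(√291, √91) : Q] = 2 · 2 = 4.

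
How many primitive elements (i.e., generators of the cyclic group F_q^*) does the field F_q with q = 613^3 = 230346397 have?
There are φ(230346396) = 61938432 primitive elements

F_q^* is cyclic of order q - 1 = 230346396. A cyclic group of order m has exactly φ(m) generators. Here m = 230346396 = 2^2 · 3^3 · 7 · 17 · 17923, so the number of primitive elements is φ(230346396) = 61938432.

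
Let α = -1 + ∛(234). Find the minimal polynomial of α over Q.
m_α(x) = x^3 + 3x^2 + 3x - 233

Set β = α + 1 = ∛(234), so β^3 = 234. Then (α + 1)^3 - 234 = 0, i.e. α is a root of g(x) = (x + 1)^3 - 234 = x^3 + 3x^2 + 3x - 233. Since g(x) = h(x + 1) where h(x) = x^3 - 234, and h is irreducible over Q (because 234 is not a perfect cube, so h has no rational root, and a monic cubic with no rational root is irreducible), g is also irreducible (irreducibility is preserved under the substitution x → x + 1). Hence m_α(x) = x^3 + 3x^2 + 3x - 233.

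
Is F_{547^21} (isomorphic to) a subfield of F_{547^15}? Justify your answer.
No: F_{547^21} is not a subfield of F_{547^15}

F_{p^m} embeds in F_{p^n} iff m | n. Here 21 ∤ 15 (since 15 = 0·21 + 15 with remainder 15 ≠ 0), so F_{547^21} is not a subfield of F_{547^15}. Equivalently: if it were, the tower law would give 21 = [F_{547^21}:F_547] dividing [F_{547^15}:F_547] = 15, contradiction.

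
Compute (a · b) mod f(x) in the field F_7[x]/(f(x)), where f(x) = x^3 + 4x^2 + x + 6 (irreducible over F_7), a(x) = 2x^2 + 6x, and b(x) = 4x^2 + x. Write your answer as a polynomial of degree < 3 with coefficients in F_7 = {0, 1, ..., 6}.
a · b ≡ x^2 + 1 (mod f(x))

Multiply in F_7[x]: a(x)·b(x) = (2x^2 + 6x)·(4x^2 + x) = x^4 + 5x^3 + 6x^2. This has degree ≥ 3, so divide by f(x) over F_7: x^4 + 5x^3 + 6x^2 = (x + 1)·(x^3 + 4x^2 + x + 6) + (x^2 + 1). Hence a·b ≡ x^2 + 1 (mod f). (F_7[x]/(f) is a field with 7^3 = 343 elements since f is irreducible of degree 3.)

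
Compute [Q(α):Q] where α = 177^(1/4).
[Q(α):Q] = 4

α is a root of x^4 - 177. By Eisenstein's criterion at the prime p = 3 (which divides the constant term 177 but p^2 = 9 does not, since 177 is squarefree), x^4 - 177 is irreducible over Q. Hence [Q(α):Q] = 4.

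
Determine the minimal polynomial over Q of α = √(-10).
m_α(x) = x^2 + 10

α satisfies α^2 + 10 = 0, so x^2 + 10 annihilates α. Since d = -10 is squarefree and ≠ 1, it is not a perfect square in Q, so x^2 + 10 has no rational root and is therefore irreducible over Q (a degree-2 polynomial over a field is irreducible iff it has no root). Hence m_α(x) = x^2 + 10.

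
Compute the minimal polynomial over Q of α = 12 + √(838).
m_α(x) = x^2 - 24x - 694

From α - 12 = √(838), squaring gives (α - 12)^2 = 838, i.e. α^2 - 24α + 144 = 838, so α^2 - 24α - 694 = 0. The discriminant of x^2 - 24x - 694 is (-24)^2 - 4·(-694) = 576 + 2776 = 3352, and 4·(838) is not a perfect square in Q since 838 is squarefree and ≠ 1. Hence x^2 - 24x - 694 is irreducible over Q and is the minimal polynomial of α.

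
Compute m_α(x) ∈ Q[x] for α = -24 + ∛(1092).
m_α(x) = x^3 + 72x^2 + 1728x + 12732

Set β = α + 24 = ∛(1092), so β^3 = 1092. Then (α + 24)^3 - 1092 = 0, i.e. α is a root of g(x) = (x + 24)^3 - 1092 = x^3 + 72x^2 + 1728x + 12732. Since g(x) = h(x + 24) where h(x) = x^3 - 1092, and h is irreducible over Q (because 1092 is not a perfect cube, so h has no rational root, and a monic cubic with no rational root is irreducible), g is also irreducible (irreducibility is preserved under the substitution x → x + 24). Hence m_α(x) = x^3 + 72x^2 + 1728x + 12732.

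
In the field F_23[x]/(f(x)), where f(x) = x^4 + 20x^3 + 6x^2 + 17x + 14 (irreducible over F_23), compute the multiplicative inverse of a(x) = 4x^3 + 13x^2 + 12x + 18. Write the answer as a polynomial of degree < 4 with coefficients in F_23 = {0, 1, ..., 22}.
a(x)^(-1) ≡ 16x^3 + x + 9 (mod f(x))

Since f is irreducible over F_23, F_23[x]/(f) is a field and a(x) ≠ 0 has an inverse. Apply the extended Euclidean algorithm to f(x) and a(x) in F_23[x]: f(x) = (6x + 20)·a(x) + (19x^2 + 14x + 22);  a(x) = (22x + 22)·(19x^2 + 14x + 22) + (2x + 17);  (19x^2 + 14x + 22) = (21x + 1)·(2x + 17) + (5). The last nonzero remainder is the constant 5 = gcd(f, a) in F_23. Back-substituting through the division chain expresses 5 = s(x)·a(x) + t(x)·f(x) with s(x) ≡ 11x^3 + 5x + 22 (mod f), so (11x^3 + 5x + 22)·a(x) ≡ 5 (mod f). Multiplying by 5^(-1) ≡ 14 in F_23 gives a(x)^(-1) ≡ 14·(11x^3 + 5x + 22) ≡ 16x^3 + x + 9 (mod f). Check: (4x^3 + 13x^2 + 12x + 18)·(16x^3 + x + 9) = 18x^6 + x^5 + 12x^4 + 15x^3 + 14x^2 + 11x + 1 ≡ 1 (mod x^4 + 20x^3 + 6x^2 + 17x + 14).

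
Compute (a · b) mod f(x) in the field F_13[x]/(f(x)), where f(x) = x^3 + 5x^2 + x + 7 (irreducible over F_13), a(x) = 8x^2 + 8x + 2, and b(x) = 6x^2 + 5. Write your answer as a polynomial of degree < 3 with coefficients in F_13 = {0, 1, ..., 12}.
a · b ≡ 2x^2 + 2 (mod f(x))

Multiply in F_13[x]: a(x)·b(x) = (8x^2 + 8x + 2)·(6x^2 + 5) = 9x^4 + 9x^3 + x + 10. This has degree ≥ 3, so divide by f(x) over F_13: 9x^4 + 9x^3 + x + 10 = (9x + 3)·(x^3 + 5x^2 + x + 7) + (2x^2 + 2). Hence a·b ≡ 2x^2 + 2 (mod f). (F_13[x]/(f) is a field with 13^3 = 2197 elements since f is irreducible of degree 3.)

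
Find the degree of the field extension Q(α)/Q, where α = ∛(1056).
[Q(α):Q] = 3

The minimal polynomial of α is x^3 - 1056, irreducible over Q since 1056 is not a perfect cube (so x^3 - 1056 has no rational root). Hence [Q(α):Q] = deg(m_α) = 3.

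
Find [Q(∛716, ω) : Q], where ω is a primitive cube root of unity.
[Q(∛716, ω) : Q] = 6

[Q(∛716):Q] = 3 (min poly x^3 - 716, irreducible since 716 is not a perfect cube). [Q(ω):Q] = 2 (min poly x^2 + x + 1). Since Q(∛716) ⊂ R and ω ∉ R, we have ω ∉ Q(∛716), so x^2 + x + 1 remains irreducible over Q(∛716) and [Q(∛716, ω) : Q(∛716)] = 2. By the tower law, [Q(∛716, ω) : Q] = 3 · 2 = 6. (In fact Q(∛716, ω) is the splitting field of x^3 - 716 over Q.)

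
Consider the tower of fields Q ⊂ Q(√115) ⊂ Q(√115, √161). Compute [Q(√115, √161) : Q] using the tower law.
[Q(√115, √161) : Q] = 4

[Q(√115):Q] = 2 (min poly x^2 - 115, irreducible since 115 is squarefree > 1). For the top step, suppose √161 ∈ Q(√115), say √161 = c + d√115 with c, d ∈ Q. Squaring: 161 = c^2 + 115d^2 + 2cd√115. Since √115 ∉ Q this forces 2cd = 0. If d = 0 then √161 = c ∈ Q, contradicting 161 squarefree > 1. If c = 0 then 161 = 115d^2, so 115·161 = (115d)^2 is a perfect square in Q — but 115·161 = 18515 is not a perfect square (since 115 and 161 are distinct squarefree integers). Contradiction. Hence √161 ∉ Q(√115), so x^2 - 161 stays irreducible over Q(√115) and [Q(√115, √161) : Q(√115)] = 2. By the tower law, [Q(√115, √161) : Q] = 2 · 2 = 4.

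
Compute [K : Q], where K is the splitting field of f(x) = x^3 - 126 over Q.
[K : Q] = 6

The roots of x^3 - 126 are ∛126, ω∛126, ω^2∛126 where ω = e^(2πi/3) is a primitive cube root of unity, so K = Q(∛126, ω). Now [Q(∛126):Q] = 3 (since 126 is not a perfect cube, x^3 - 126 is irreducible) and [Q(ω):Q] = 2. Both 2 and 3 divide [K:Q], and [K:Q] ≤ 3·2 = 6, so [K:Q] = 6. (Equivalently: Q(∛126) ⊂ R but ω ∉ R, so [K : Q(∛126)] = 2.)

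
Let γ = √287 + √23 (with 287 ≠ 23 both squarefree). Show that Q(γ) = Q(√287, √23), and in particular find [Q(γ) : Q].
[Q(γ) : Q] = 4 (equivalently, Q(γ) = Q(√287, √23))

Obviously Q(γ) ⊆ Q(√287, √23), and [Q(√287, √23):Q] = 4 (since 287, 23 are distinct squarefree integers > 1 with 6601 not a perfect square). To show equality we compute the minimal polynomial of γ. From γ = √287 + √23: γ^2 = 287 + 2√(6601) + 23 = 310 + 2√(6601), so γ^2 - 310 = 2√(6601); squaring, (γ^2 - 310)^2 = 4·6601, i.e. γ^4 - 620γ^2 + 96100 - 26404 = 0, i.e. γ^4 - 620γ^2 + 69696 = 0. So γ is a root of x^4 - 620x^2 + 69696. This polynomial is irreducible over Q: it has no rational root (each ±√287 ± √23 is irrational), and any factorization into two quadratics over Q would force √(6601) ∈ Q (pairing opposite roots) or √287, √23 ∈ Q (other pairings), all impossible. Hence [Q(γ):Q] = 4 = [Q(√287, √23):Q], so Q(γ) = Q(√287, √23).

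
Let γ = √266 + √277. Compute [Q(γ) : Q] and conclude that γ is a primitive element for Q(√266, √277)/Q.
[Q(γ) : Q] = 4 (equivalently, Q(γ) = Q(√266, √277))

Obviously Q(γ) ⊆ Q(√266, √277), and [Q(√266, √277):Q] = 4 (since 266, 277 are distinct squarefree integers > 1 with 73682 not a perfect square). To show equality we compute the minimal polynomial of γ. From γ = √266 + √277: γ^2 = 266 + 2√(73682) + 277 = 543 + 2√(73682), so γ^2 - 543 = 2√(73682); squaring, (γ^2 - 543)^2 = 4·73682, i.e. γ^4 - 1086γ^2 + 294849 - 294728 = 0, i.e. γ^4 - 1086γ^2 + 121 = 0. So γ is a root of x^4 - 1086x^2 + 121. This polynomial is irreducible over Q: it has no rational root (each ±√266 ± √277 is irrational), and any factorization into two quadratics over Q would force √(73682) ∈ Q (pairing opposite roots) or √266, √277 ∈ Q (other pairings), all impossible. Hence [Q(γ):Q] = 4 = [Q(√266, √277):Q], so Q(γ) = Q(√266, √277).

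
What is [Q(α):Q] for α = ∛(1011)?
[Q(α):Q] = 3

The minimal polynomial of α is x^3 - 1011, irreducible over Q since 1011 is not a perfect cube (so x^3 - 1011 has no rational root). Hence [Q(α):Q] = deg(m_α) = 3.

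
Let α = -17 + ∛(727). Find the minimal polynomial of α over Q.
m_α(x) = x^3 + 51x^2 + 867x + 4186

Set β = α + 17 = ∛(727), so β^3 = 727. Then (α + 17)^3 - 727 = 0, i.e. α is a root of g(x) = (x + 17)^3 - 727 = x^3 + 51x^2 + 867x + 4186. Since g(x) = h(x + 17) where h(x) = x^3 - 727, and h is irreducible over Q (because 727 is not a perfect cube, so h has no rational root, and a monic cubic with no rational root is irreducible), g is also irreducible (irreducibility is preserved under the substitution x → x + 17). Hence m_α(x) = x^3 + 51x^2 + 867x + 4186.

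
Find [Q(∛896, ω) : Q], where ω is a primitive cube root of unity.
[Q(∛896, ω) : Q] = 6

[Q(∛896):Q] = 3 (min poly x^3 - 896, irreducible since 896 is not a perfect cube). [Q(ω):Q] = 2 (min poly x^2 + x + 1). Since Q(∛896) ⊂ R and ω ∉ R, we have ω ∉ Q(∛896), so x^2 + x + 1 remains irreducible over Q(∛896) and [Q(∛896, ω) : Q(∛896)] = 2. By the tower law, [Q(∛896, ω) : Q] = 3 · 2 = 6. (In fact Q(∛896, ω) is the splitting field of x^3 - 896 over Q.)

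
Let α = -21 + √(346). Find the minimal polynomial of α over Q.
m_α(x) = x^2 + 42x + 95

From α + 21 = √(346), squaring gives (α + 21)^2 = 346, i.e. α^2 + 42α + 441 = 346, so α^2 + 42α + 95 = 0. The discriminant of x^2 + 42x + 95 is (42)^2 - 4·(95) = 1764 - 380 = 1384, and 4·(346) is not a perfect square in Q since 346 is squarefree and ≠ 1. Hence x^2 + 42x + 95 is irreducible over Q and is the minimal polynomial of α.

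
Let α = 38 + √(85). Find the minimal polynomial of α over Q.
m_α(x) = x^2 - 76x + 1359

From α - 38 = √(85), squaring gives (α - 38)^2 = 85, i.e. α^2 - 76α + 1444 = 85, so α^2 - 76α + 1359 = 0. The discriminant of x^2 - 76x + 1359 is (-76)^2 - 4·(1359) = 5776 - 5436 = 340, and 4·(85) is not a perfect square in Q since 85 is squarefree and ≠ 1. Hence x^2 - 76x + 1359 is irreducible over Q and is the minimal polynomial of α.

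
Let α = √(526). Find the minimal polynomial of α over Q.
m_α(x) = x^2 - 526

α satisfies α^2 - 526 = 0, so x^2 - 526 annihilates α. Since d = 526 is squarefree and ≠ 1, it is not a perfect square in Q, so x^2 - 526 has no rational root and is therefore irreducible over Q (a degree-2 polynomial over a field is irreducible iff it has no root). Hence m_α(x) = x^2 - 526.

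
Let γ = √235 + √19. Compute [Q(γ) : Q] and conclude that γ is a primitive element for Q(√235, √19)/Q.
[Q(γ) : Q] = 4 (equivalently, Q(γ) = Q(√235, √19))

Obviously Q(γ) ⊆ Q(√235, √19), and [Q(√235, √19):Q] = 4 (since 235, 19 are distinct squarefree integers > 1 with 4465 not a perfect square). To show equality we compute the minimal polynomial of γ. From γ = √235 + √19: γ^2 = 235 + 2√(4465) + 19 = 254 + 2√(4465), so γ^2 - 254 = 2√(4465); squaring, (γ^2 - 254)^2 = 4·4465, i.e. γ^4 - 508γ^2 + 64516 - 17860 = 0, i.e. γ^4 - 508γ^2 + 46656 = 0. So γ is a root of x^4 - 508x^2 + 46656. This polynomial is irreducible over Q: it has no rational root (each ±√235 ± √19 is irrational), and any factorization into two quadratics over Q would force √(4465) ∈ Q (pairing opposite roots) or √235, √19 ∈ Q (other pairings), all impossible. Hence [Q(γ):Q] = 4 = [Q(√235, √19):Q], so Q(γ) = Q(√235, √19).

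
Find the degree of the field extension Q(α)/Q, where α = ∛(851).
[Q(α):Q] = 3

The minimal polynomial of α is x^3 - 851, irreducible over Q since 851 is not a perfect cube (so x^3 - 851 has no rational root). Hence [Q(α):Q] = deg(m_α) = 3.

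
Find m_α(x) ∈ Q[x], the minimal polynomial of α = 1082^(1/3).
m_α(x) = x^3 - 1082

α satisfies α^3 = 1082, so x^3 - 1082 annihilates α. By the rational root test, a rational root p/q (in lowest terms) of x^3 - 1082 would satisfy p^3 = 1082 q^3, forcing q = 1 and p^3 = 1082; but 1082 is not a perfect cube, contradiction. A monic cubic over Q with no rational root is irreducible (any nontrivial factorization would include a linear factor). Hence x^3 - 1082 is the minimal polynomial of α, and in particular [Q(α):Q] = 3.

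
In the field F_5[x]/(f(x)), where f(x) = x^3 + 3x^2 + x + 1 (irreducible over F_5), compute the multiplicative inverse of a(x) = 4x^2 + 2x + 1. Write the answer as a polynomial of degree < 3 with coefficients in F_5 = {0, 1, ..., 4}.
a(x)^(-1) ≡ 3x^2 + 1 (mod f(x))

Since f is irreducible over F_5, F_5[x]/(f) is a field and a(x) ≠ 0 has an inverse. Apply the extended Euclidean algorithm to f(x) and a(x) in F_5[x]: f(x) = (4x)·a(x) + (2x + 1);  a(x) = (2x)·(2x + 1) + (1). The last nonzero remainder is the constant 1 = gcd(f, a) in F_5. Back-substituting through the division chain expresses 1 = s(x)·a(x) + t(x)·f(x) with s(x) ≡ 3x^2 + 1 (mod f), so a(x)^(-1) ≡ s(x) = 3x^2 + 1 (mod f). Check: (4x^2 + 2x + 1)·(3x^2 + 1) = 2x^4 + x^3 + 2x^2 + 2x + 1 ≡ 1 (mod x^3 + 3x^2 + x + 1).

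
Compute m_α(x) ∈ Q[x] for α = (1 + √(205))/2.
m_α(x) = x^2 - x - 51

From 2α - 1 = √(205), squaring gives (2α - 1)^2 = 205, i.e. 4α^2 - 4α + 1 = 205, so α^2 - α + (1 - 205)/4 = 0. Since 205 ≡ 1 (mod 4), (1 - 205)/4 = -51 ∈ Z. The polynomial x^2 - x - 51 has discriminant 1 - 4·(-51) = 205, which is not a perfect square in Q (d = 205 is squarefree and ≠ 1), so x^2 - x - 51 is irreducible over Q. It is the minimal polynomial of α.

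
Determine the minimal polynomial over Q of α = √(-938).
m_α(x) = x^2 + 938

α satisfies α^2 + 938 = 0, so x^2 + 938 annihilates α. Since d = -938 is squarefree and ≠ 1, it is not a perfect square in Q, so x^2 + 938 has no rational root and is therefore irreducible over Q (a degree-2 polynomial over a field is irreducible iff it has no root). Hence m_α(x) = x^2 + 938.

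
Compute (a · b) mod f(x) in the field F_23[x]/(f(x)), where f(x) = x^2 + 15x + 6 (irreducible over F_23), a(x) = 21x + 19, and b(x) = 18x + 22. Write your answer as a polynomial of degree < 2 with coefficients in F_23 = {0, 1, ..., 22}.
a · b ≡ 10x + 13 (mod f(x))

Multiply in F_23[x]: a(x)·b(x) = (21x + 19)·(18x + 22) = 10x^2 + 22x + 4. This has degree ≥ 2, so divide by f(x) over F_23: 10x^2 + 22x + 4 = (10)·(x^2 + 15x + 6) + (10x + 13). Hence a·b ≡ 10x + 13 (mod f). (F_23[x]/(f) is a field with 23^2 = 529 elements since f is irreducible of degree 2.)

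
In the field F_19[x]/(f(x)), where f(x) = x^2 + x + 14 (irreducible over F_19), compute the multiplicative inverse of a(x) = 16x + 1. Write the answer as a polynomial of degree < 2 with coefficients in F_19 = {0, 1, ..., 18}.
a(x)^(-1) ≡ 18x + 5 (mod f(x))

Since f is irreducible over F_19, F_19[x]/(f) is a field and a(x) ≠ 0 has an inverse. Apply the extended Euclidean algorithm to f(x) and a(x) in F_19[x]: f(x) = (6x + 8)·a(x) + (6). The last nonzero remainder is the constant 6 = gcd(f, a) in F_19. Back-substituting through the division chain expresses 6 = s(x)·a(x) + t(x)·f(x) with s(x) ≡ 13x + 11 (mod f), so (13x + 11)·a(x) ≡ 6 (mod f). Multiplying by 6^(-1) ≡ 16 in F_19 gives a(x)^(-1) ≡ 16·(13x + 11) ≡ 18x + 5 (mod f). Check: (16x + 1)·(18x + 5) = 3x^2 + 3x + 5 ≡ 1 (mod x^2 + x + 14).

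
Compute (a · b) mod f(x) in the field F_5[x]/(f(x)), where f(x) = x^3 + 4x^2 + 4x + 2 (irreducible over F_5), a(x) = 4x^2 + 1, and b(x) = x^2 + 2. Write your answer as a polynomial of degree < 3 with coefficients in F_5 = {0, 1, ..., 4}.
a · b ≡ 2x^2 + x + 4 (mod f(x))

Multiply in F_5[x]: a(x)·b(x) = (4x^2 + 1)·(x^2 + 2) = 4x^4 + 4x^2 + 2. This has degree ≥ 3, so divide by f(x) over F_5: 4x^4 + 4x^2 + 2 = (4x + 4)·(x^3 + 4x^2 + 4x + 2) + (2x^2 + x + 4). Hence a·b ≡ 2x^2 + x + 4 (mod f). (F_5[x]/(f) is a field with 5^3 = 125 elements since f is irreducible of degree 3.)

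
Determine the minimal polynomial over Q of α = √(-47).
m_α(x) = x^2 + 47

α satisfies α^2 + 47 = 0, so x^2 + 47 annihilates α. Since d = -47 is squarefree and ≠ 1, it is not a perfect square in Q, so x^2 + 47 has no rational root and is therefore irreducible over Q (a degree-2 polynomial over a field is irreducible iff it has no root). Hence m_α(x) = x^2 + 47.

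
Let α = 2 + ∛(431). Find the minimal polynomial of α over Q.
m_α(x) = x^3 - 6x^2 + 12x - 439

Set β = α - 2 = ∛(431), so β^3 = 431. Then (α - 2)^3 - 431 = 0, i.e. α is a root of g(x) = (x - 2)^3 - 431 = x^3 - 6x^2 + 12x - 439. Since g(x) = h(x - 2) where h(x) = x^3 - 431, and h is irreducible over Q (because 431 is not a perfect cube, so h has no rational root, and a monic cubic with no rational root is irreducible), g is also irreducible (irreducibility is preserved under the substitution x → x - 2). Hence m_α(x) = x^3 - 6x^2 + 12x - 439.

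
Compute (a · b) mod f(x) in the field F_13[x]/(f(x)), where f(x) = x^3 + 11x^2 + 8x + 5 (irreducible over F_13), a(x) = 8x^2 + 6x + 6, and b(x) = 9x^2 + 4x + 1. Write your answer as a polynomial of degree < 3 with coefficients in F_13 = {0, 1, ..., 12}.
a · b ≡ 9x^2 + x (mod f(x))

Multiply in F_13[x]: a(x)·b(x) = (8x^2 + 6x + 6)·(9x^2 + 4x + 1) = 7x^4 + 8x^3 + 8x^2 + 4x + 6. This has degree ≥ 3, so divide by f(x) over F_13: 7x^4 + 8x^3 + 8x^2 + 4x + 6 = (7x + 9)·(x^3 + 11x^2 + 8x + 5) + (9x^2 + x). Hence a·b ≡ 9x^2 + x (mod f). (F_13[x]/(f) is a field with 13^3 = 2197 elements since f is irreducible of degree 3.)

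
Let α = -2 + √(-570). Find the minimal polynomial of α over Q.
m_α(x) = x^2 + 4x + 574

From α + 2 = √(-570), squaring gives (α + 2)^2 = -570, i.e. α^2 + 4α + 4 = -570, so α^2 + 4α + 574 = 0. The discriminant of x^2 + 4x + 574 is (4)^2 - 4·(574) = 16 - 2296 = -2280, and 4·(-570) is not a perfect square in Q since -570 is squarefree and ≠ 1. Hence x^2 + 4x + 574 is irreducible over Q and is the minimal polynomial of α.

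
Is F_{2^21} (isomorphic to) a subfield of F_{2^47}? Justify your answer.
No: F_{2^21} is not a subfield of F_{2^47}

F_{p^m} embeds in F_{p^n} iff m | n. Here 21 ∤ 47 (since 47 = 2·21 + 5 with remainder 5 ≠ 0), so F_{2^21} is not a subfield of F_{2^47}. Equivalently: if it were, the tower law would give 21 = [F_{2^21}:F_2] dividing [F_{2^47}:F_2] = 47, contradiction.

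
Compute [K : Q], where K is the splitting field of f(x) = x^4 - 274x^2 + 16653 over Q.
[K : Q] = 4

Solving the quadratic in x^2: x^2 = (274 ± √(274^2 - 4·16653))/2 = (274 ± √8464)/2 = (274 ± 92)/2, giving x^2 = 91 or x^2 = 183. So f(x) = (x^2 - 91)(x^2 - 183) and the roots of f are ±√91, ±√183. Hence the splitting field is K = Q(√91, √183). Since 91 and 183 are distinct squarefree integers > 1, their product 16653 is not a perfect square, so √183 ∉ Q(√91). By the tower law [K:Q] = [Q(√91,√183):Q(√91)] · [Q(√91):Q] = 2 · 2 = 4.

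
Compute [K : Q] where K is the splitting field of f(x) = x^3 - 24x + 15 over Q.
[K : Q] = 6

By the rational root test, any rational root of the monic integer polynomial f(x) = x^3 - 24x + 15 must be an integer dividing the constant term 15, i.e. one of ±{1, 3, 5, 15}. Evaluating: f(1) = -8, f(-1) = 38, f(3) = -30, f(-3) = 60, f(5) = 20, f(-5) = 10, f(15) = 3030, f(-15) = -3000; none is 0, so f has no rational root and is therefore irreducible over Q (a cubic with no linear factor over a field is irreducible). For an irreducible cubic, the Galois group is A_3 or S_3 according as the discriminant disc(f) = -4a^3 - 27b^2 = -4·(-24)^3 - 27·(15)^2 = 49221 is or is not a square in Q. Here disc(f) = 49221 is not a perfect square in Q, so the Galois group of f over Q is not contained in A_3 and must be all of S_3. The splitting field has degree |S_3| = 6 over Q, so [K : Q] = 6.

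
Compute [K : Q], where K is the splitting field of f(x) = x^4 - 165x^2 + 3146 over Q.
[K : Q] = 4

Solving the quadratic in x^2: x^2 = (165 ± √(165^2 - 4·3146))/2 = (165 ± √14641)/2 = (165 ± 121)/2, giving x^2 = 143 or x^2 = 22. So f(x) = (x^2 - 143)(x^2 - 22) and the roots of f are ±√143, ±√22. Hence the splitting field is K = Q(√143, √22). Since 143 and 22 are distinct squarefree integers > 1, their product 3146 is not a perfect square, so √22 ∉ Q(√143). By the tower law [K:Q] = [Q(√143,√22):Q(√143)] · [Q(√143):Q] = 2 · 2 = 4.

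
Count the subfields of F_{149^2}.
F_{149^2} has 2 subfields

The subfields of F_{p^n} are exactly the fields F_{p^d} for d | n (each is the fixed field of the unique index-d subgroup of Gal(F_{p^n}/F_p) ≅ Z/nZ). The divisors of n = 2 are {1, 2}, giving 2 subfields: F_{149^1}, F_{149^2}.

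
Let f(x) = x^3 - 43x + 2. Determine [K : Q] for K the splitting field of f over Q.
[K : Q] = 6

By the rational root test, any rational root of the monic integer polynomial f(x) = x^3 - 43x + 2 must be an integer dividing the constant term 2, i.e. one of ±{1, 2}. Evaluating: f(1) = -40, f(-1) = 44, f(2) = -76, f(-2) = 80; none is 0, so f has no rational root and is therefore irreducible over Q (a cubic with no linear factor over a field is irreducible). For an irreducible cubic, the Galois group is A_3 or S_3 according as the discriminant disc(f) = -4a^3 - 27b^2 = -4·(-43)^3 - 27·(2)^2 = 317920 is or is not a square in Q. Here disc(f) = 317920 is not a perfect square in Q, so the Galois group of f over Q is not contained in A_3 and must be all of S_3. The splitting field has degree |S_3| = 6 over Q, so [K : Q] = 6.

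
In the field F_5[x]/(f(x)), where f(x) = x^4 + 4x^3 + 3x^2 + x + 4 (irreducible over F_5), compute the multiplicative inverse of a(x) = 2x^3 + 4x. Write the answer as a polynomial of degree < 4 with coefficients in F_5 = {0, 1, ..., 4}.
a(x)^(-1) ≡ 3x^3 + 4x^2 + 4x + 3 (mod f(x))

Since f is irreducible over F_5, F_5[x]/(f) is a field and a(x) ≠ 0 has an inverse. Apply the extended Euclidean algorithm to f(x) and a(x) in F_5[x]: f(x) = (3x + 2)·a(x) + (x^2 + 3x + 4);  a(x) = (2x + 4)·(x^2 + 3x + 4) + (4x + 4);  (x^2 + 3x + 4) = (4x + 3)·(4x + 4) + (2). The last nonzero remainder is the constant 2 = gcd(f, a) in F_5. Back-substituting through the division chain expresses 2 = s(x)·a(x) + t(x)·f(x) with s(x) ≡ x^3 + 3x^2 + 3x + 1 (mod f), so (x^3 + 3x^2 + 3x + 1)·a(x) ≡ 2 (mod f). Multiplying by 2^(-1) ≡ 3 in F_5 gives a(x)^(-1) ≡ 3·(x^3 + 3x^2 + 3x + 1) ≡ 3x^3 + 4x^2 + 4x + 3 (mod f). Check: (2x^3 + 4x)·(3x^3 + 4x^2 + 4x + 3) = x^6 + 3x^5 + 2x^3 + x^2 + 2x ≡ 1 (mod x^4 + 4x^3 + 3x^2 + x + 4).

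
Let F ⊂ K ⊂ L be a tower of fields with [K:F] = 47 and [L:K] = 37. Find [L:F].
[L:F] = 1739

The tower law says that for any tower of field extensions F ⊂ K ⊂ L with finite degrees, [L:F] = [L:K] · [K:F]. Here this gives [L:F] = 37 · 47 = 1739.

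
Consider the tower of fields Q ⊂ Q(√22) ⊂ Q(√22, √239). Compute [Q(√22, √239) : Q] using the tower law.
[Q(√22, √239) : Q] = 4

[Q(√22):Q] = 2 (min poly x^2 - 22, irreducible since 22 is squarefree > 1). For the top step, suppose √239 ∈ Q(√22), say √239 = c + d√22 with c, d ∈ Q. Squaring: 239 = c^2 + 22d^2 + 2cd√22. Since √22 ∉ Q this forces 2cd = 0. If d = 0 then √239 = c ∈ Q, contradicting 239 squarefree > 1. If c = 0 then 239 = 22d^2, so 22·239 = (22d)^2 is a perfect square in Q — but 22·239 = 5258 is not a perfect square (since 22 and 239 are distinct squarefree integers). Contradiction. Hence √239 ∉ Q(√22), so x^2 - 239 stays irreducible over Q(√22) and [Q(√22, √239) : Q(√22)] = 2. By the tower law, [Q(√22, √239) : Q] = 2 · 2 = 4.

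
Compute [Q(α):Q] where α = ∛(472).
[Q(α):Q] = 3

The minimal polynomial of α is x^3 - 472, irreducible over Q since 472 is not a perfect cube (so x^3 - 472 has no rational root). Hence [Q(α):Q] = deg(m_α) = 3.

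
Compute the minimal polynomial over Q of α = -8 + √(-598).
m_α(x) = x^2 + 16x + 662

From α + 8 = √(-598), squaring gives (α + 8)^2 = -598, i.e. α^2 + 16α + 64 = -598, so α^2 + 16α + 662 = 0. The discriminant of x^2 + 16x + 662 is (16)^2 - 4·(662) = 256 - 2648 = -2392, and 4·(-598) is not a perfect square in Q since -598 is squarefree and ≠ 1. Hence x^2 + 16x + 662 is irreducible over Q and is the minimal polynomial of α.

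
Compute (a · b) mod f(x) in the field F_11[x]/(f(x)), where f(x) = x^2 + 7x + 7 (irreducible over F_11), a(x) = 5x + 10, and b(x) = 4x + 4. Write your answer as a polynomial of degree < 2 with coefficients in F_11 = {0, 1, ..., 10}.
a · b ≡ 8x + 10 (mod f(x))

Multiply in F_11[x]: a(x)·b(x) = (5x + 10)·(4x + 4) = 9x^2 + 5x + 7. This has degree ≥ 2, so divide by f(x) over F_11: 9x^2 + 5x + 7 = (9)·(x^2 + 7x + 7) + (8x + 10). Hence a·b ≡ 8x + 10 (mod f). (F_11[x]/(f) is a field with 11^2 = 121 elements since f is irreducible of degree 2.)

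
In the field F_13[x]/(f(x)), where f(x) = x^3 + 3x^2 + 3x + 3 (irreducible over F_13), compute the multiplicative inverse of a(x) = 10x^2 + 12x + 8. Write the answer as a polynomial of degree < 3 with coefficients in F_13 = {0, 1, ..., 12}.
a(x)^(-1) ≡ 8x^2 + 11x + 2 (mod f(x))

Since f is irreducible over F_13, F_13[x]/(f) is a field and a(x) ≠ 0 has an inverse. Apply the extended Euclidean algorithm to f(x) and a(x) in F_13[x]: f(x) = (4x + 2)·a(x) + (12x);  a(x) = (3x + 1)·(12x) + (8). The last nonzero remainder is the constant 8 = gcd(f, a) in F_13. Back-substituting through the division chain expresses 8 = s(x)·a(x) + t(x)·f(x) with s(x) ≡ 12x^2 + 10x + 3 (mod f), so (12x^2 + 10x + 3)·a(x) ≡ 8 (mod f). Multiplying by 8^(-1) ≡ 5 in F_13 gives a(x)^(-1) ≡ 5·(12x^2 + 10x + 3) ≡ 8x^2 + 11x + 2 (mod f). Check: (10x^2 + 12x + 8)·(8x^2 + 11x + 2) = 2x^4 + 11x^3 + 8x^2 + 8x + 3 ≡ 1 (mod x^3 + 3x^2 + 3x + 3).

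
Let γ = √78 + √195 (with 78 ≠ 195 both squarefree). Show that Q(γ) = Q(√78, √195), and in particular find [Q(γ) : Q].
[Q(γ) : Q] = 4 (equivalently, Q(γ) = Q(√78, √195))

Obviously Q(γ) ⊆ Q(√78, √195), and [Q(√78, √195):Q] = 4 (since 78, 195 are distinct squarefree integers > 1 with 15210 not a perfect square). To show equality we compute the minimal polynomial of γ. From γ = √78 + √195: γ^2 = 78 + 2√(15210) + 195 = 273 + 2√(15210), so γ^2 - 273 = 2√(15210); squaring, (γ^2 - 273)^2 = 4·15210, i.e. γ^4 - 546γ^2 + 74529 - 60840 = 0, i.e. γ^4 - 546γ^2 + 13689 = 0. So γ is a root of x^4 - 546x^2 + 13689. This polynomial is irreducible over Q: it has no rational root (each ±√78 ± √195 is irrational), and any factorization into two quadratics over Q would force √(15210) ∈ Q (pairing opposite roots) or √78, √195 ∈ Q (other pairings), all impossible. Hence [Q(γ):Q] = 4 = [Q(√78, √195):Q], so Q(γ) = Q(√78, √195).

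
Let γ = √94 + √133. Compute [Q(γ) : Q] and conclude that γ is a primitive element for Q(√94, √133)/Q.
[Q(γ) : Q] = 4 (equivalently, Q(γ) = Q(√94, √133))

Obviously Q(γ) ⊆ Q(√94, √133), and [Q(√94, √133):Q] = 4 (since 94, 133 are distinct squarefree integers > 1 with 12502 not a perfect square). To show equality we compute the minimal polynomial of γ. From γ = √94 + √133: γ^2 = 94 + 2√(12502) + 133 = 227 + 2√(12502), so γ^2 - 227 = 2√(12502); squaring, (γ^2 - 227)^2 = 4·12502, i.e. γ^4 - 454γ^2 + 51529 - 50008 = 0, i.e. γ^4 - 454γ^2 + 1521 = 0. So γ is a root of x^4 - 454x^2 + 1521. This polynomial is irreducible over Q: it has no rational root (each ±√94 ± √133 is irrational), and any factorization into two quadratics over Q would force √(12502) ∈ Q (pairing opposite roots) or √94, √133 ∈ Q (other pairings), all impossible. Hence [Q(γ):Q] = 4 = [Q(√94, √133):Q], so Q(γ) = Q(√94, √133).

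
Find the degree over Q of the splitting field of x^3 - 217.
[K : Q] = 6

The roots of x^3 - 217 are ∛217, ω∛217, ω^2∛217 where ω = e^(2πi/3) is a primitive cube root of unity, so K = Q(∛217, ω). Now [Q(∛217):Q] = 3 (since 217 is not a perfect cube, x^3 - 217 is irreducible) and [Q(ω):Q] = 2. Both 2 and 3 divide [K:Q], and [K:Q] ≤ 3·2 = 6, so [K:Q] = 6. (Equivalently: Q(∛217) ⊂ R but ω ∉ R, so [K : Q(∛217)] = 2.)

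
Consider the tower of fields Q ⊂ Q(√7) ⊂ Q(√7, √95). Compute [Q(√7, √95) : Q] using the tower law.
[Q(√7, √95) : Q] = 4

[Q(√7):Q] = 2 (min poly x^2 - 7, irreducible since 7 is squarefree > 1). For the top step, suppose √95 ∈ Q(√7), say √95 = c + d√7 with c, d ∈ Q. Squaring: 95 = c^2 + 7d^2 + 2cd√7. Since √7 ∉ Q this forces 2cd = 0. If d = 0 then √95 = c ∈ Q, contradicting 95 squarefree > 1. If c = 0 then 95 = 7d^2, so 7·95 = (7d)^2 is a perfect square in Q — but 7·95 = 665 is not a perfect square (since 7 and 95 are distinct squarefree integers). Contradiction. Hence √95 ∉ Q(√7), so x^2 - 95 stays irreducible over Q(√7) and [Q(√7, √95) : Q(√7)] = 2. By the tower law, [Q(√7, √95) : Q] = 2 · 2 = 4.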